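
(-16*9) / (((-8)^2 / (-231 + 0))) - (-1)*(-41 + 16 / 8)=1923 / 4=480.75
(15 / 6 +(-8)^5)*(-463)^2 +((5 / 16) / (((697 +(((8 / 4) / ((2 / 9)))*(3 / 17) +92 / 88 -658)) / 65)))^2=-108991283030245487343 / 15517186624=-7023907469.26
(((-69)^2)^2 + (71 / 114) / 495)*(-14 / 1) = -8953739466707 / 28215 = -317339694.02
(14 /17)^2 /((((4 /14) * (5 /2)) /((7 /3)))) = 9604 /4335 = 2.22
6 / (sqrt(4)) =3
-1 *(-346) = 346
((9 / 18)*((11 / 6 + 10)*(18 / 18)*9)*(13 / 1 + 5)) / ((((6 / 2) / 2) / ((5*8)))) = 25560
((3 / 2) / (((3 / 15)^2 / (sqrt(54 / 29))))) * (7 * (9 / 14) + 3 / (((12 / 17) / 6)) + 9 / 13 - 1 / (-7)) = 315675 * sqrt(174) / 2639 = 1577.89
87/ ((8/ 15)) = 1305/ 8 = 163.12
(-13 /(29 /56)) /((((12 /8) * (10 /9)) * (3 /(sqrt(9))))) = -2184 /145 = -15.06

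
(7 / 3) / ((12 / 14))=49 / 18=2.72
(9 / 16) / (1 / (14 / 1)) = 63 / 8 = 7.88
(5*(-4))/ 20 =-1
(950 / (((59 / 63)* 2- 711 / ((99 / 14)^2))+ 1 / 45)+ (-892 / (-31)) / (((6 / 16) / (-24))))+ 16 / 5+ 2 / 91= -976149197064 / 509627755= -1915.42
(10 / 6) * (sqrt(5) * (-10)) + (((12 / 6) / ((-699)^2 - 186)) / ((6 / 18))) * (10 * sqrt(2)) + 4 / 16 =-50 * sqrt(5) / 3 + 4 * sqrt(2) / 32561 + 1 / 4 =-37.02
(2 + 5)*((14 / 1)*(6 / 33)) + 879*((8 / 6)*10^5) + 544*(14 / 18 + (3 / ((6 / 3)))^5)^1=11603252621 / 99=117204571.93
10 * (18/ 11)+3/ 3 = 191/ 11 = 17.36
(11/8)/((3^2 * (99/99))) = 11/72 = 0.15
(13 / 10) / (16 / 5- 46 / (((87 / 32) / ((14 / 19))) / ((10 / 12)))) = -0.18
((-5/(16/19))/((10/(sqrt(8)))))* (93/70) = -1767* sqrt(2)/1120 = -2.23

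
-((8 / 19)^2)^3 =-262144 / 47045881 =-0.01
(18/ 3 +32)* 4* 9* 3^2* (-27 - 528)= -6833160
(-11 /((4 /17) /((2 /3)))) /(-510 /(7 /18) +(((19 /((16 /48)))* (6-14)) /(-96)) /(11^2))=316778 /13328961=0.02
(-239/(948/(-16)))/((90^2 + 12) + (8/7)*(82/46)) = 38479/77401830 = 0.00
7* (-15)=-105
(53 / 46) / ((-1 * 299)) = -0.00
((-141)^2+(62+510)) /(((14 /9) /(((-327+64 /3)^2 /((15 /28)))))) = 34397405434 /15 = 2293160362.27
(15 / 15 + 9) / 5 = 2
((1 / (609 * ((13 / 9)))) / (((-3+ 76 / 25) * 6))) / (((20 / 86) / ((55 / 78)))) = 11825 / 823368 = 0.01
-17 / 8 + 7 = 39 / 8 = 4.88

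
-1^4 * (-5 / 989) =5 / 989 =0.01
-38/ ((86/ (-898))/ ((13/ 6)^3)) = 18742607/ 4644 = 4035.88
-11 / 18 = -0.61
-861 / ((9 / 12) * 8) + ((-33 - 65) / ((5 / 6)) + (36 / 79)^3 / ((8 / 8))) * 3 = -496.02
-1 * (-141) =141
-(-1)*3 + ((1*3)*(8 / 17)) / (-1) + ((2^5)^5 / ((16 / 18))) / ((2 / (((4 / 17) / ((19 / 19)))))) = 75497499 / 17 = 4441029.35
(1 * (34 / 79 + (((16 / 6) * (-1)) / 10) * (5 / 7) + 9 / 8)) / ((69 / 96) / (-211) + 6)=15289060 / 67171251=0.23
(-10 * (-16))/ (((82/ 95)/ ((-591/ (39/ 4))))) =-5988800/ 533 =-11236.02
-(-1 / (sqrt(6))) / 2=sqrt(6) / 12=0.20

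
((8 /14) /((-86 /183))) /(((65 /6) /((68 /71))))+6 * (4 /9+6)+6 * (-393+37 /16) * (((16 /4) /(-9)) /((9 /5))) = 46309197733 /75012210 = 617.36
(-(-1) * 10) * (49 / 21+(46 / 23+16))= 610 / 3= 203.33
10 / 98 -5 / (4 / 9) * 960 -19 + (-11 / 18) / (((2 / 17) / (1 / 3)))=-57262771 / 5292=-10820.63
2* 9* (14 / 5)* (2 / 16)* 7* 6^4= 285768 / 5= 57153.60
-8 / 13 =-0.62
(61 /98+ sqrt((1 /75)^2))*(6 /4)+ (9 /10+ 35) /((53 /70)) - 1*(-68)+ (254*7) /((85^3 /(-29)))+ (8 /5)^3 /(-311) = 230686879923491 /1984033985500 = 116.27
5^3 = 125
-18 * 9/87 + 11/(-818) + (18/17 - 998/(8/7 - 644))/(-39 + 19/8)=-258788388203/132929192250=-1.95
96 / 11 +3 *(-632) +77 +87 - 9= -19055 / 11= -1732.27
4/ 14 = 2/ 7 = 0.29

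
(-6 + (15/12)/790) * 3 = -11373/632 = -18.00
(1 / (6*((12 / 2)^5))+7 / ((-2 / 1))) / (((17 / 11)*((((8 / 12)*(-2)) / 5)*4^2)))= 8981225 / 16920576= 0.53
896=896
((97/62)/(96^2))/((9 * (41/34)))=1649/105421824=0.00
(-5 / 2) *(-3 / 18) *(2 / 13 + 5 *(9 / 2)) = 2945 / 312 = 9.44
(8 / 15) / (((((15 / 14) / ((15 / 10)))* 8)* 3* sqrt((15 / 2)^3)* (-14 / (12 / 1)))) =-4* sqrt(30) / 16875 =-0.00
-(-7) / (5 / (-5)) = -7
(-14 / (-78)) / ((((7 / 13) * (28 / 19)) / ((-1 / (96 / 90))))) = -95 / 448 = -0.21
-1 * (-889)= 889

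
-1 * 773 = -773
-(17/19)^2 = -289/361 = -0.80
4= 4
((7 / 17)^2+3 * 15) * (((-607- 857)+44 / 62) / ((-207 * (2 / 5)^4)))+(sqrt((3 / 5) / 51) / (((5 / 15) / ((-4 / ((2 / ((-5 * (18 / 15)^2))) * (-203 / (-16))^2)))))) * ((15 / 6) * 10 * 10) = 552960 * sqrt(85) / 700553+92524304375 / 7418052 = 12480.13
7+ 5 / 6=47 / 6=7.83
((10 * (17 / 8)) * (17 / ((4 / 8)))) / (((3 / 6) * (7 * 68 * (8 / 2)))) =85 / 112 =0.76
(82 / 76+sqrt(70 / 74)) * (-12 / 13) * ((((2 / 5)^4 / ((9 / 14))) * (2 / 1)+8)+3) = -5110486 / 463125 - 249292 * sqrt(1295) / 901875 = -20.98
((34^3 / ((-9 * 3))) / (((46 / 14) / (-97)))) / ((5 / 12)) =103139.77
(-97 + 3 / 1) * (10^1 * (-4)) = 3760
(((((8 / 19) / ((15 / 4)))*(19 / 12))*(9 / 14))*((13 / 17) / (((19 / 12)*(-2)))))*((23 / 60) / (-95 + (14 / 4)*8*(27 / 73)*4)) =43654 / 221069275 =0.00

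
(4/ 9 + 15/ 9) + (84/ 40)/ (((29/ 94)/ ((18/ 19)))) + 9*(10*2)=4675339/ 24795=188.56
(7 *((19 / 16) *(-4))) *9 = -1197 / 4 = -299.25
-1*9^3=-729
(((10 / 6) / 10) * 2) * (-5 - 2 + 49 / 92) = -595 / 276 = -2.16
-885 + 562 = -323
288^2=82944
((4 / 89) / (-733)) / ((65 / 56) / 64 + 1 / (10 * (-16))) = -71680 / 13895481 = -0.01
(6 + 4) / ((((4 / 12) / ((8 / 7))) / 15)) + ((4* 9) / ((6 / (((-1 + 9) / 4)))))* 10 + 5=4475 / 7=639.29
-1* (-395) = 395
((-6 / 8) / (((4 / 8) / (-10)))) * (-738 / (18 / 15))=-9225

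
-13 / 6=-2.17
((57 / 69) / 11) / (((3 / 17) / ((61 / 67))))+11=579086 / 50853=11.39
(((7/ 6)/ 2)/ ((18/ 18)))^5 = 0.07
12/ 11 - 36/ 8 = -75/ 22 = -3.41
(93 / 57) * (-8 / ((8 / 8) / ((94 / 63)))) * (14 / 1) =-272.65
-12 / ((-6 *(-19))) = -0.11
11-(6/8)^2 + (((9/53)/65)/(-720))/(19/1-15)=11506299/1102400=10.44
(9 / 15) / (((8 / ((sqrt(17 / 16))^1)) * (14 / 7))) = 3 * sqrt(17) / 320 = 0.04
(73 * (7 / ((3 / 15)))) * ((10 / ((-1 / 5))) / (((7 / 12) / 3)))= -657000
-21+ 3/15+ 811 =3951/5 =790.20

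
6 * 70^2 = 29400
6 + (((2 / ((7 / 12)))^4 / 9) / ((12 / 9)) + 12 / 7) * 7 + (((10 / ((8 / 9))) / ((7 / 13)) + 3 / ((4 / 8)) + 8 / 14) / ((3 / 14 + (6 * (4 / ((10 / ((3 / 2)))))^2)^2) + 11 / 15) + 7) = 11169263887 / 101080042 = 110.50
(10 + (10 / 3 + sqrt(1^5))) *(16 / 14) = 344 / 21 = 16.38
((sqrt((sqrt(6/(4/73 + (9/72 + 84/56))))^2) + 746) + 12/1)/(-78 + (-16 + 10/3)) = -1137/136 - sqrt(23871)/7412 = -8.38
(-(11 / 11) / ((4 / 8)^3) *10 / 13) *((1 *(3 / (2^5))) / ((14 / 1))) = -15 / 364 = -0.04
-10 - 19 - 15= -44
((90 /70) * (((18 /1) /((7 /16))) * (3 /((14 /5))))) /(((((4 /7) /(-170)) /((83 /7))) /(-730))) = 50059458000 /343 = 145945941.69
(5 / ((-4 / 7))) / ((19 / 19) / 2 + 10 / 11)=-385 / 62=-6.21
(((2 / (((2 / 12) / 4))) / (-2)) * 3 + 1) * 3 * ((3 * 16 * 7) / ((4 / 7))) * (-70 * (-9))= -78903720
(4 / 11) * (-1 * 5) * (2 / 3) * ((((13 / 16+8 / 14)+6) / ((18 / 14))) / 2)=-3.48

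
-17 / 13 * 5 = -85 / 13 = -6.54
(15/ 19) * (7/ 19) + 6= 2271/ 361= 6.29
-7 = -7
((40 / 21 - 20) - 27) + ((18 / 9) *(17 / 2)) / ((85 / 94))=-2761 / 105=-26.30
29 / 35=0.83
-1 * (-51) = 51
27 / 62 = 0.44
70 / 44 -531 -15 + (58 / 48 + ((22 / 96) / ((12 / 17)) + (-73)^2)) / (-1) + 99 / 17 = -5869.12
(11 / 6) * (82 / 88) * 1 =41 / 24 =1.71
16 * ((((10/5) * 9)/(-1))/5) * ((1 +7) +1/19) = -44064/95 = -463.83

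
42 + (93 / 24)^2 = 3649 / 64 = 57.02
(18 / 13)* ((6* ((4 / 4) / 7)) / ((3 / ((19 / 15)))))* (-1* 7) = -228 / 65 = -3.51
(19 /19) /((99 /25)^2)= 625 /9801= 0.06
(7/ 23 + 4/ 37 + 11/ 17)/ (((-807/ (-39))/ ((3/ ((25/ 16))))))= 9564672/ 97290575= 0.10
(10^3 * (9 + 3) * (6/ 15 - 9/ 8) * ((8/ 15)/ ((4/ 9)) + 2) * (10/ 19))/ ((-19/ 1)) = 771.19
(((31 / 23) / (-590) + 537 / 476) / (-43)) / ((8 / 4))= -3636167 / 277750760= -0.01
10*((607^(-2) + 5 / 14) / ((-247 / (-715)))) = 26664275 / 2579143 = 10.34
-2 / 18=-1 / 9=-0.11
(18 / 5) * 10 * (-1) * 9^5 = -2125764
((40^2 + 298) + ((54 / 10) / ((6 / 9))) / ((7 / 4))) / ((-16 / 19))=-79078 / 35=-2259.37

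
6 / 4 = 3 / 2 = 1.50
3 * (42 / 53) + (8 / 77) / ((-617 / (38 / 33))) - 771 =-63867362501 / 83093241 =-768.62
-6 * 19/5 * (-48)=5472/5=1094.40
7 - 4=3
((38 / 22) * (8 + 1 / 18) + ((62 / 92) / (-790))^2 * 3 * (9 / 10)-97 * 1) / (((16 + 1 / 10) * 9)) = -0.57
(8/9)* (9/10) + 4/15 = 16/15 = 1.07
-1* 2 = -2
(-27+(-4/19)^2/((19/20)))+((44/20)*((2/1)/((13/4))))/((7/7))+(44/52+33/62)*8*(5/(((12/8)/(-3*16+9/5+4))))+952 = -25904721229/41462655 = -624.77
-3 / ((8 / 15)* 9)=-5 / 8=-0.62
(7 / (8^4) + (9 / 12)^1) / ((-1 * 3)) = -3079 / 12288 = -0.25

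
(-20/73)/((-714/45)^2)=-1125/1033753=-0.00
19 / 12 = 1.58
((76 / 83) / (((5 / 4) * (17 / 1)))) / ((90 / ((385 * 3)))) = 11704 / 21165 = 0.55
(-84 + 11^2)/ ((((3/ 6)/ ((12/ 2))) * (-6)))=-74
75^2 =5625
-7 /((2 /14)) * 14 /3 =-686 /3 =-228.67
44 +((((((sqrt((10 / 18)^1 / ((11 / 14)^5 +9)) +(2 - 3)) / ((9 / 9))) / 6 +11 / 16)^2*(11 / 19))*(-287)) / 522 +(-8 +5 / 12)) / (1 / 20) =-686177605574179 / 6271950870144 - 471625*sqrt(350102690) / 32666410782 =-109.67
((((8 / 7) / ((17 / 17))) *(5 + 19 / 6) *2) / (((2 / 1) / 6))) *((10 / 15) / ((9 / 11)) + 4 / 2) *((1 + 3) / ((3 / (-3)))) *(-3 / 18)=8512 / 81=105.09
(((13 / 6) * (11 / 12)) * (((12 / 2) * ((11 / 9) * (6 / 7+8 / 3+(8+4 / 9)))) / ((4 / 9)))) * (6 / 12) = 593021 / 3024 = 196.10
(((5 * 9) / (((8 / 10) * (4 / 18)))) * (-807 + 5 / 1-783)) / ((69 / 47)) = -50284125 / 184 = -273283.29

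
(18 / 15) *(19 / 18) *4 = 76 / 15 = 5.07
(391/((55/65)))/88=5083/968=5.25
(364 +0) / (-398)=-182 / 199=-0.91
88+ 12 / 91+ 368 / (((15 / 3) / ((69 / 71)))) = 5157772 / 32305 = 159.66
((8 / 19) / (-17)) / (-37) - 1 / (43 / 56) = -668912 / 513893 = -1.30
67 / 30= 2.23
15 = 15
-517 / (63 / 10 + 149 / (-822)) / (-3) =354145 / 12574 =28.16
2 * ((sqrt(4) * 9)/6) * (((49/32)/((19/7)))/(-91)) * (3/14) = -63/7904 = -0.01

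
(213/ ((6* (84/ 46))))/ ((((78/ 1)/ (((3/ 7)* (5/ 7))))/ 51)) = 138805/ 35672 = 3.89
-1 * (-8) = 8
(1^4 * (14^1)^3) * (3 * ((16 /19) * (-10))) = -1317120 /19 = -69322.11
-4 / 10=-2 / 5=-0.40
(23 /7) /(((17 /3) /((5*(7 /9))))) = 115 /51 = 2.25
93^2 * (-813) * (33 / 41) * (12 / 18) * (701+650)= -208994314914 / 41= -5097422314.98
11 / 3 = 3.67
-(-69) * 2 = 138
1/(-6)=-1/6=-0.17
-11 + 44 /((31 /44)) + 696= 23171 /31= 747.45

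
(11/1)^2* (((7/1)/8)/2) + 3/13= 11059/208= 53.17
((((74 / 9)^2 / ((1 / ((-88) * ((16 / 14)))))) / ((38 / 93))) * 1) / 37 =-1614976 / 3591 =-449.73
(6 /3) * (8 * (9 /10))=72 /5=14.40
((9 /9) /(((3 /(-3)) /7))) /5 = -7 /5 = -1.40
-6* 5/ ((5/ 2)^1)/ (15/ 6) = -24/ 5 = -4.80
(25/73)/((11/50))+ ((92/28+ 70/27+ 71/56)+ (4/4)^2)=9.70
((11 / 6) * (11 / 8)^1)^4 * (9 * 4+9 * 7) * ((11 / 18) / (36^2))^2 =285311670611 / 320979616137216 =0.00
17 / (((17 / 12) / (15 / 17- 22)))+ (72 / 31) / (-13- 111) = -4140294 / 16337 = -253.43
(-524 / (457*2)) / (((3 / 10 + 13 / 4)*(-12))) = 1310 / 97341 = 0.01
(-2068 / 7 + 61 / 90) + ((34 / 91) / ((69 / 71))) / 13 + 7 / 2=-356572718 / 1224405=-291.22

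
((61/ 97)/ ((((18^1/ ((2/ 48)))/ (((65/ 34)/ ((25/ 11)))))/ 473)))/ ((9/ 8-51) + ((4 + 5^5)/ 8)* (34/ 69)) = 94897517/ 23405741100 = 0.00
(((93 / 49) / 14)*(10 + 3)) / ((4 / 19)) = 22971 / 2744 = 8.37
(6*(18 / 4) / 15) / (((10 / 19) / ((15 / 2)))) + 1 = 533 / 20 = 26.65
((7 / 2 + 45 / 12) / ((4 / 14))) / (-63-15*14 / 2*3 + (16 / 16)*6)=-203 / 2976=-0.07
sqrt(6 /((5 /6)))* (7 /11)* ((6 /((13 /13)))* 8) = 2016* sqrt(5) /55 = 81.96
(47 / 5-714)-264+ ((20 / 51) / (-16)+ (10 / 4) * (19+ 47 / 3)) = -899597 / 1020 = -881.96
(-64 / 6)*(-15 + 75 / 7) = 320 / 7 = 45.71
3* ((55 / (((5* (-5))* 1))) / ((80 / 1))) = -33 / 400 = -0.08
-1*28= -28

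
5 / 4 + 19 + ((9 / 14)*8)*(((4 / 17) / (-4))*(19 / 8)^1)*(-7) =1719 / 68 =25.28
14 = 14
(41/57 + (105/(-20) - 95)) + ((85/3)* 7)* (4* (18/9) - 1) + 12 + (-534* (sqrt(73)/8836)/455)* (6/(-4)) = 801* sqrt(73)/4020380 + 98861/76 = 1300.80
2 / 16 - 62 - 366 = -3423 / 8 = -427.88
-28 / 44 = -7 / 11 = -0.64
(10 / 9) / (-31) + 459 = 128051 / 279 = 458.96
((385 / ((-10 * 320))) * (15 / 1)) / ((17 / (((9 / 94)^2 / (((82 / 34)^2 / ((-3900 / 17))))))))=18243225 / 475306112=0.04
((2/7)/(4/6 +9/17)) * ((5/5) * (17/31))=0.13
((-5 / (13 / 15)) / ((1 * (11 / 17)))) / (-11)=1275 / 1573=0.81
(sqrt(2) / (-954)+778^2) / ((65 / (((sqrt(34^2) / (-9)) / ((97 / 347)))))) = -7141140632 / 56745+5899* sqrt(2) / 27067365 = -125846.16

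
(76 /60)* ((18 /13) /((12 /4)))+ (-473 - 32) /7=-32559 /455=-71.56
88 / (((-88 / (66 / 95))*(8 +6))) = -33 / 665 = -0.05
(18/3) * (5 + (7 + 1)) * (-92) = -7176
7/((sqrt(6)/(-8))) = -28 * sqrt(6)/3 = -22.86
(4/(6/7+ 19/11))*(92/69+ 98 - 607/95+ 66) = 13952092/56715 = 246.00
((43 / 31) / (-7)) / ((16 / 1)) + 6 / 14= 1445 / 3472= 0.42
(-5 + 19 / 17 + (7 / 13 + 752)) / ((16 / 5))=827265 / 3536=233.96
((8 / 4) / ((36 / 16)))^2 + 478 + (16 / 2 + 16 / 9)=39574 / 81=488.57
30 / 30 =1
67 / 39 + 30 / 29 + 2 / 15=2.89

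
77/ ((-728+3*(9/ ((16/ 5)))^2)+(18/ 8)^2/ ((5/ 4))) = -98560/ 896281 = -0.11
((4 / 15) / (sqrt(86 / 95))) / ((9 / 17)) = 34 * sqrt(8170) / 5805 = 0.53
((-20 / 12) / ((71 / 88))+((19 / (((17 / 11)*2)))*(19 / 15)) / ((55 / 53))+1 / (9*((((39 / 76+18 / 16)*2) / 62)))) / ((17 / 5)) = 1019748121 / 459830790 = 2.22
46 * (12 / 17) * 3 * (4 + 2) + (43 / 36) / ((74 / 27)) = 2943249 / 5032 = 584.91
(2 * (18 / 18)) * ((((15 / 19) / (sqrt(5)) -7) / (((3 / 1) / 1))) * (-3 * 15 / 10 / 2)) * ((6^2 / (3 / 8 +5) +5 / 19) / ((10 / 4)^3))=477708 / 102125 -204732 * sqrt(5) / 1940375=4.44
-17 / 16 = -1.06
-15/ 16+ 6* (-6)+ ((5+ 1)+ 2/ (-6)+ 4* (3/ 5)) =-6929/ 240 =-28.87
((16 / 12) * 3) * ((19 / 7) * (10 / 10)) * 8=608 / 7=86.86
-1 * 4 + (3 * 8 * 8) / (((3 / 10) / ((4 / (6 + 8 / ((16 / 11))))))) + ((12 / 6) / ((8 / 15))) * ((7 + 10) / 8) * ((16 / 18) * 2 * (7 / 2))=74021 / 276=268.19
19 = 19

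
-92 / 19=-4.84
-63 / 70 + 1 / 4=-13 / 20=-0.65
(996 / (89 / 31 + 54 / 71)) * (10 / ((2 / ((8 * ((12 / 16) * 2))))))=131531760 / 7993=16455.87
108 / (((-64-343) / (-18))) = 1944 / 407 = 4.78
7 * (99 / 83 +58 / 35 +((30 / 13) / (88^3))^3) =719551697173139619682903 / 36068843378047220449280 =19.95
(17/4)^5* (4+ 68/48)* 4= 30042.55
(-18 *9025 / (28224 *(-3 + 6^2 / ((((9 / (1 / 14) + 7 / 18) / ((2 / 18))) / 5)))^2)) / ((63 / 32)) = -38130625 / 105326487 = -0.36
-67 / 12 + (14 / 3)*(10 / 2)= 17.75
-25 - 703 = -728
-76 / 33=-2.30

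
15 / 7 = 2.14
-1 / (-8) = 1 / 8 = 0.12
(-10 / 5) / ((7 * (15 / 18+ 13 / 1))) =-12 / 581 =-0.02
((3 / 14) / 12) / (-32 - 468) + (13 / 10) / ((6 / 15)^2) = 227499 / 28000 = 8.12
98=98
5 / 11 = 0.45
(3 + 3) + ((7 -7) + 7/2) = 19/2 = 9.50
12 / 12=1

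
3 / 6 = 1 / 2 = 0.50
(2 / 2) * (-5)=-5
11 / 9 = 1.22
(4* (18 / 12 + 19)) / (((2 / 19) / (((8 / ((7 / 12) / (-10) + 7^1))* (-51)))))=-2243520 / 49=-45786.12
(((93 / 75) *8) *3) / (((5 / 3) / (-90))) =-40176 / 25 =-1607.04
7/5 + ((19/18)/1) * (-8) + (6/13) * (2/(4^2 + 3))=-77759/11115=-7.00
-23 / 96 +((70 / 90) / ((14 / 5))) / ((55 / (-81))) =-685 / 1056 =-0.65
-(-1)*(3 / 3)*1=1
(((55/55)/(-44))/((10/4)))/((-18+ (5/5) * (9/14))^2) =-98/3247695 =-0.00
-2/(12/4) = -2/3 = -0.67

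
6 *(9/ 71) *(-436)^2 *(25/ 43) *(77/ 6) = 3293413200/ 3053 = 1078746.54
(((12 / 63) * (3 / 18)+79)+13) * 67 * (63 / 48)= 194233 / 24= 8093.04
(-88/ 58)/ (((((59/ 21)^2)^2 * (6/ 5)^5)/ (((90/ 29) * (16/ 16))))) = -1238015625/ 40762802404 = -0.03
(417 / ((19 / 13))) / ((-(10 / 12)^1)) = -32526 / 95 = -342.38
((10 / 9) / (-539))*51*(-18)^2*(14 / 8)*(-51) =234090 / 77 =3040.13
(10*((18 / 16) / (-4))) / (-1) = 45 / 16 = 2.81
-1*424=-424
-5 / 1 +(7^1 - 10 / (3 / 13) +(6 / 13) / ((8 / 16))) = -1576 / 39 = -40.41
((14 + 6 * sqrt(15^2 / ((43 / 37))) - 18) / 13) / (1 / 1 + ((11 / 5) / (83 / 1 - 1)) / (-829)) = -1359560 / 4418427 + 10196700 * sqrt(1591) / 63330787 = 6.11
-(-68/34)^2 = -4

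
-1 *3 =-3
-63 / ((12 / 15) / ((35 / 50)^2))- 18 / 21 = -22089 / 560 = -39.44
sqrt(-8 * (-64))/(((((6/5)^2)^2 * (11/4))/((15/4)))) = 14.88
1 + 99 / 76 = 175 / 76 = 2.30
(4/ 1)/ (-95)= -4/ 95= -0.04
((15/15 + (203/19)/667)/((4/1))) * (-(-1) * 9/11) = 999/4807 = 0.21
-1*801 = -801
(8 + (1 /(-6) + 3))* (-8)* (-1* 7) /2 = 910 /3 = 303.33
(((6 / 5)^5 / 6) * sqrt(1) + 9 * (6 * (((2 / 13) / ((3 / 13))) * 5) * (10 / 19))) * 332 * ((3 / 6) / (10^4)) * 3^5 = 14243408307 / 37109375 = 383.82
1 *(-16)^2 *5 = 1280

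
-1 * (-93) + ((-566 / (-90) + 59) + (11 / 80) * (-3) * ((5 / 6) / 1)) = 227441 / 1440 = 157.95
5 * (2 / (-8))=-1.25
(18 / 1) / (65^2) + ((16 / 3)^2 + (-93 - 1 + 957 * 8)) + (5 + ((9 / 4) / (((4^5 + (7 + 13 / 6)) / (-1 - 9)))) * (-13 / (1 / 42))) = 1793179015213 / 235716975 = 7607.34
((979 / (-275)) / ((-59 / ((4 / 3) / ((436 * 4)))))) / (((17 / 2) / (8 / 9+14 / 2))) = 6319 / 147591450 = 0.00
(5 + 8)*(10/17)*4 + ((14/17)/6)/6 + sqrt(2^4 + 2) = 3*sqrt(2) + 551/18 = 34.85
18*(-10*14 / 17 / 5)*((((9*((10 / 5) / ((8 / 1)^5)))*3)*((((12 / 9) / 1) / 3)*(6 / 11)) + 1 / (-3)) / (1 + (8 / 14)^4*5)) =378174307 / 58738944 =6.44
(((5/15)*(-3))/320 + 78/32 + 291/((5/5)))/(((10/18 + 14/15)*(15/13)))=3662061/21440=170.81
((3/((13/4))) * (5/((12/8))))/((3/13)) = 40/3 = 13.33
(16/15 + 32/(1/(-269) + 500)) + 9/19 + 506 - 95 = 412.60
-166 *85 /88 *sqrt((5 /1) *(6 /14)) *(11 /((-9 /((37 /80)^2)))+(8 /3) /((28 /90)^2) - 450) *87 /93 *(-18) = -48818735841829 *sqrt(105) /299425280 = -1670677.85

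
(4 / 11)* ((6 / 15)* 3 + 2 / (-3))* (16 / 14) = 256 / 1155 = 0.22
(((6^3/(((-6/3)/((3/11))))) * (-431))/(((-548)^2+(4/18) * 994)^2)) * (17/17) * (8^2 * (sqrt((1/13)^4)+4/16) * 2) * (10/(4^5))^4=305754901875/7301215606089078494199808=0.00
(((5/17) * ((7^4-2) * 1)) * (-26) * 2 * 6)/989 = -3742440/16813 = -222.59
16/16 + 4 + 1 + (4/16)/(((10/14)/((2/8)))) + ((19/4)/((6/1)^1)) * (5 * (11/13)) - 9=1363/3120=0.44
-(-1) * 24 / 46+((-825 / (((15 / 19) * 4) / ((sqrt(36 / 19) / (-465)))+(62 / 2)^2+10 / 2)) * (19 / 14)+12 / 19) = 4049375 * sqrt(19) / 3027528+1215795041 / 189004248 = 12.26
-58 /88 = -29 /44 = -0.66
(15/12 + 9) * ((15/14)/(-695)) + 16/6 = 61903/23352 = 2.65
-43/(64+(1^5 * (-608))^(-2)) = -15895552/23658497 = -0.67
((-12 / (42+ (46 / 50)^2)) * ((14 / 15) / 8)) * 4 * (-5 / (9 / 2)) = 35000 / 241011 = 0.15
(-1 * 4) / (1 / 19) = -76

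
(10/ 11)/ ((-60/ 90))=-15/ 11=-1.36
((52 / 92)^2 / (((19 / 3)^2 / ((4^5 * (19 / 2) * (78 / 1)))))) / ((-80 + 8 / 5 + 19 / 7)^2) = 8267750400 / 7836654139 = 1.06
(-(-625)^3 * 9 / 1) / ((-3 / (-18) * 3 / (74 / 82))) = 162597656250 / 41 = 3965796493.90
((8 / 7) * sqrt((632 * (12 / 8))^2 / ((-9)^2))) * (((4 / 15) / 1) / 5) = 10112 / 1575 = 6.42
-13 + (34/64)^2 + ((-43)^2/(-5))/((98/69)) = -68512107/250880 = -273.09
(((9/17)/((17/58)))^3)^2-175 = -81727627480932271/582622237229761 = -140.28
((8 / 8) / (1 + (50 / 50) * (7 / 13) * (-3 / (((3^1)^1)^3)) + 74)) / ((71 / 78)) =4563 / 311264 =0.01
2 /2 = 1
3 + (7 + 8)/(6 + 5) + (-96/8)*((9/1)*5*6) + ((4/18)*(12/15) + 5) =-3230.46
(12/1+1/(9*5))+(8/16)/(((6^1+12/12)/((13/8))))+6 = 91417/5040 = 18.14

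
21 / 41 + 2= 103 / 41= 2.51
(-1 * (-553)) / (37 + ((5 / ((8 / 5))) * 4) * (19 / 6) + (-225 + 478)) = 948 / 565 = 1.68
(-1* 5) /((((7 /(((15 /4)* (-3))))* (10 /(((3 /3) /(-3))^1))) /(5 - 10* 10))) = 1425 /56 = 25.45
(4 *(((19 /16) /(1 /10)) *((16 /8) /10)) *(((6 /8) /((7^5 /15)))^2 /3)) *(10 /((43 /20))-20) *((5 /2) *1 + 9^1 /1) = -48670875 /194342971312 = -0.00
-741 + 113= -628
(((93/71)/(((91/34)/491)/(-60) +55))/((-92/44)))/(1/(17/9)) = -1935502360/89962147997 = -0.02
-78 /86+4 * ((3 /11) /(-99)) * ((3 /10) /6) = -0.91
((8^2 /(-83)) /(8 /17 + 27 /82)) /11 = -89216 /1017995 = -0.09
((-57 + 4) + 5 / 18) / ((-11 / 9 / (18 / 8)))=8541 / 88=97.06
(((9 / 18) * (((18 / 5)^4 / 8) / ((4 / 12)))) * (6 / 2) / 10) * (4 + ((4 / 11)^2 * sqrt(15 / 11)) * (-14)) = 17.37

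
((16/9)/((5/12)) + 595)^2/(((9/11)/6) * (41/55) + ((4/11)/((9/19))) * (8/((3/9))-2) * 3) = 19554113282/2764335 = 7073.71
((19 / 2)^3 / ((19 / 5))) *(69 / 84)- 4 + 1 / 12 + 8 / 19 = 2321723 / 12768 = 181.84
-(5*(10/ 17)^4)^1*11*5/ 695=-550000/ 11609419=-0.05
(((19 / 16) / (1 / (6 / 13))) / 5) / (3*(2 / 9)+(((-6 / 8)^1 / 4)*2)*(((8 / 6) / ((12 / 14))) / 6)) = 513 / 2665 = 0.19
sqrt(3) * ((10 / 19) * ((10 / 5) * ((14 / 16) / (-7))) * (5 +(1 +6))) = -30 * sqrt(3) / 19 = -2.73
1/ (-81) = -1/ 81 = -0.01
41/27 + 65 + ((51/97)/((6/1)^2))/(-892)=621588263/9344592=66.52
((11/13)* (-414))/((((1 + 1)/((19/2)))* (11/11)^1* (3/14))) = -100947/13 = -7765.15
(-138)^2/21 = 6348/7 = 906.86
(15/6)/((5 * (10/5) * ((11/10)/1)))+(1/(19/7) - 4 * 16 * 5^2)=-668551/418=-1599.40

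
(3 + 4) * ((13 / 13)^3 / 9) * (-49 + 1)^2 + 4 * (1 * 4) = 1808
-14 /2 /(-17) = 7 /17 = 0.41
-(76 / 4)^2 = -361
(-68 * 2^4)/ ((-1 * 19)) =1088/ 19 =57.26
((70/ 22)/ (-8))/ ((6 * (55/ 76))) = -133/ 1452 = -0.09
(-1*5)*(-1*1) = 5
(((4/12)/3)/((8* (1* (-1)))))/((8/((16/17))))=-1/612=-0.00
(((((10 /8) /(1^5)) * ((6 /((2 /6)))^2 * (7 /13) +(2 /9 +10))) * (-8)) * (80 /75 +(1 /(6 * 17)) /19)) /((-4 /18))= 37241388 /4199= 8869.11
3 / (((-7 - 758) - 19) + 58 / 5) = -15 / 3862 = -0.00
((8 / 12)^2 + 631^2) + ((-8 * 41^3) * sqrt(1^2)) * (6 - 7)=8545765 / 9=949529.44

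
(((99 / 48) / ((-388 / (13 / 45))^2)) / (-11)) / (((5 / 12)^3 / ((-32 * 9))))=12168 / 29403125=0.00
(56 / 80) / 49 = 1 / 70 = 0.01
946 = 946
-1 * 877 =-877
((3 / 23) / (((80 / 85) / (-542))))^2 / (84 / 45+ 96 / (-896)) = 20057104305 / 6254896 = 3206.62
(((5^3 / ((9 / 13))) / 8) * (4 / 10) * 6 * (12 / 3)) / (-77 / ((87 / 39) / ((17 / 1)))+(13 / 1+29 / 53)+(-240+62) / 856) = -85518680 / 226343163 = -0.38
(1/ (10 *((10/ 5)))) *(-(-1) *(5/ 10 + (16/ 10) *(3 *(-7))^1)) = -331/ 200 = -1.66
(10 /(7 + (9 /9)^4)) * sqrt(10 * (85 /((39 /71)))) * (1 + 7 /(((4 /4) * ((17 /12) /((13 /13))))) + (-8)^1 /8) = 175 * sqrt(94146) /221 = 242.97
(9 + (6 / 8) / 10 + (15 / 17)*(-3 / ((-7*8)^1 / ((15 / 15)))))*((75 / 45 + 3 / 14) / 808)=571723 / 26922560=0.02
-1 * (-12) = 12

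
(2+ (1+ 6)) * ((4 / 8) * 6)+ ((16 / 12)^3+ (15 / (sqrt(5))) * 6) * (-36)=-648 * sqrt(5)- 175 / 3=-1507.31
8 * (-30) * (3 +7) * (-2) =4800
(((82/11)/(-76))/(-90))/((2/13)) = 533/75240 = 0.01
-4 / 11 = -0.36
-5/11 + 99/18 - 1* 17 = -263/22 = -11.95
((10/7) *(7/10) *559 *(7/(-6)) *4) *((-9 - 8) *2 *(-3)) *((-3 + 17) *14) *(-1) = 52152464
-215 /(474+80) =-215 /554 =-0.39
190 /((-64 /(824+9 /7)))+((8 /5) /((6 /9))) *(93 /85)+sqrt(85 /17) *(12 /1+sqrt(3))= -232996391 /95200+sqrt(15)+12 *sqrt(5)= -2416.74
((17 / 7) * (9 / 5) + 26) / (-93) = -1063 / 3255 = -0.33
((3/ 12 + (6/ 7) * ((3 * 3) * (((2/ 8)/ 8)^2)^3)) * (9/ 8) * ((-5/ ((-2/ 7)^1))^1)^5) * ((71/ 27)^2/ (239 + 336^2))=7107171744254526875/ 251896327217086464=28.21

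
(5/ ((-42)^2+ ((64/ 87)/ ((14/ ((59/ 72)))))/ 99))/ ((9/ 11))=3316005/ 957180152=0.00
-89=-89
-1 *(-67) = 67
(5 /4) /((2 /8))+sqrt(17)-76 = -71+sqrt(17) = -66.88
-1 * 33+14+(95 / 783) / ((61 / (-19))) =-909302 / 47763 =-19.04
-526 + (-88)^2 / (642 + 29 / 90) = -29710574 / 57809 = -513.94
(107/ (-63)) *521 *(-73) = 4069531/ 63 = 64595.73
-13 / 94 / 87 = -13 / 8178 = -0.00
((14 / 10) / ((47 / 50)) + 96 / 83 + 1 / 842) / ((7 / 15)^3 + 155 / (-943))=-27673003940625 / 655864175992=-42.19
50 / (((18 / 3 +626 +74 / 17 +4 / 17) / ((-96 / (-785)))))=8160 / 849527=0.01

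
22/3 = 7.33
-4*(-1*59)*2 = 472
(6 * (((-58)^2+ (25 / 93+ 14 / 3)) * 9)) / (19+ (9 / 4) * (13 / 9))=8176.29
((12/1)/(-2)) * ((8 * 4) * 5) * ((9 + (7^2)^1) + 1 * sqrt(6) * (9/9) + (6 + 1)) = -64751.51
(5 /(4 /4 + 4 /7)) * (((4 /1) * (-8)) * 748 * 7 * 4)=-2132480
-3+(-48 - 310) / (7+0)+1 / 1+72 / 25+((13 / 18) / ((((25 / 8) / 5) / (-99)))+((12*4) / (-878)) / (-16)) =-25299923 / 153650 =-164.66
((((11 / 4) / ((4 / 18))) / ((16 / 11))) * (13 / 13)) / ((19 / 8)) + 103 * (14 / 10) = 224629 / 1520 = 147.78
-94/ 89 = -1.06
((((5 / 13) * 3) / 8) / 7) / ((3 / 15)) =75 / 728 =0.10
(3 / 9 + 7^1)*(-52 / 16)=-143 / 6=-23.83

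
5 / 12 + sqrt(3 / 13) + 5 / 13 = sqrt(39) / 13 + 125 / 156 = 1.28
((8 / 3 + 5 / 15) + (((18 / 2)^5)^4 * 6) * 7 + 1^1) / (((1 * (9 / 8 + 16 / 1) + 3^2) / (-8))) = -32679804753945024617344 / 209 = -156362702171985763719.35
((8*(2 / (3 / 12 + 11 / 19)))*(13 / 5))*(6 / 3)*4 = 126464 / 315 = 401.47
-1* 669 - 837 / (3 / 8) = -2901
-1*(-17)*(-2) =-34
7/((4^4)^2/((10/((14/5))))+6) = 175/458902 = 0.00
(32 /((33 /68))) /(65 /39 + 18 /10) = 2720 /143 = 19.02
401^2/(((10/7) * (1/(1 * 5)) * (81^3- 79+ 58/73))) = 82169311/77578968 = 1.06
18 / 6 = 3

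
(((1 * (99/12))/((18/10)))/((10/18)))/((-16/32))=-33/2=-16.50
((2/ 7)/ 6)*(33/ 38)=11/ 266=0.04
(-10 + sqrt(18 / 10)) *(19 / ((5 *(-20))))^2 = -361 / 1000 + 1083 *sqrt(5) / 50000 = -0.31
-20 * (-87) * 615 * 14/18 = 832300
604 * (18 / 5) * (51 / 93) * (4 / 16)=46206 / 155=298.10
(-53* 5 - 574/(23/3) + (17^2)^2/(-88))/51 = -2608879/103224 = -25.27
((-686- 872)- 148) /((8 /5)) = -4265 /4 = -1066.25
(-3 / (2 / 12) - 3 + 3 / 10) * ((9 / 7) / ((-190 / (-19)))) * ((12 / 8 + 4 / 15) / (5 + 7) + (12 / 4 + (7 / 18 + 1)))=-338031 / 28000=-12.07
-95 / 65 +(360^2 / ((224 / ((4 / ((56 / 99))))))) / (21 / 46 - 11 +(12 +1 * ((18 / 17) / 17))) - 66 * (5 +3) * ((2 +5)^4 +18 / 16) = -16278107520145 / 12861667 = -1265629.68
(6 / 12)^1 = 1 / 2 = 0.50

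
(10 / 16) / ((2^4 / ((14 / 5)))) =0.11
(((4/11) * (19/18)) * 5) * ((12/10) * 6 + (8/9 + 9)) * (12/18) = 58444/2673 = 21.86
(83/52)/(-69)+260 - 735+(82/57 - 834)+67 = -28191043/22724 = -1240.58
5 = 5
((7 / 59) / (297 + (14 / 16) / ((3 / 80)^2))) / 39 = 21 / 6345391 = 0.00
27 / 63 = 3 / 7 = 0.43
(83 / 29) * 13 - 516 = -13885 / 29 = -478.79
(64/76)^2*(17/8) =544/361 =1.51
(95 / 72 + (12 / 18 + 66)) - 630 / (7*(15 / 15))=-1585 / 72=-22.01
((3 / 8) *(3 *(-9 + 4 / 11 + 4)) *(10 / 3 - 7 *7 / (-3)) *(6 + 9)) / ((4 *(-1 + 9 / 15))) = 677025 / 704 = 961.68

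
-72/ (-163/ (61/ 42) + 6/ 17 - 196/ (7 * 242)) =4517172/ 7026227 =0.64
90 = 90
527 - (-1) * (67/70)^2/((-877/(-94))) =1132549533/2148650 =527.10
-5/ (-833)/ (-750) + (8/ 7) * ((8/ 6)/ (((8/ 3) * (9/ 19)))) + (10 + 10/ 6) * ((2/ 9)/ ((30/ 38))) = 15148673/ 3373650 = 4.49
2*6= 12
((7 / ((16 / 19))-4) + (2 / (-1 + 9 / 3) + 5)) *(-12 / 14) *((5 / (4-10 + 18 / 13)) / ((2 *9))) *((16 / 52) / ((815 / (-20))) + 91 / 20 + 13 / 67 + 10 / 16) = 111640507 / 39140864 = 2.85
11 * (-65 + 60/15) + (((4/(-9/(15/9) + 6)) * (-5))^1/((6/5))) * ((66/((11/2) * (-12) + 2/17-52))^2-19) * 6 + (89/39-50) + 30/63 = 6081264335/2537899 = 2396.18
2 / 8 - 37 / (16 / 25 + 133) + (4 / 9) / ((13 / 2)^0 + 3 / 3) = 23497 / 120276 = 0.20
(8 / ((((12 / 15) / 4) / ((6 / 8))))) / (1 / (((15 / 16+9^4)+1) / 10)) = 315021 / 16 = 19688.81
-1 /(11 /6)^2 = -0.30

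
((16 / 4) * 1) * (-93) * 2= -744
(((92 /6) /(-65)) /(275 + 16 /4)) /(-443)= 46 /24101415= 0.00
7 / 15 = 0.47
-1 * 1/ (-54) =0.02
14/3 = 4.67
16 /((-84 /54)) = -72 /7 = -10.29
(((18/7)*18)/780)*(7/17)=27/1105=0.02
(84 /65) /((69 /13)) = 28 /115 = 0.24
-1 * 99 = -99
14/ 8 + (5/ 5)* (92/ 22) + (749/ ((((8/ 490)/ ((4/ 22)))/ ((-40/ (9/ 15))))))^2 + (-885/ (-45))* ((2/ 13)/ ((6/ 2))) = 17510524213393019/ 56628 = 309220248170.39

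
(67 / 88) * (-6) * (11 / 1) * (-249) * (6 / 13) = 150147 / 26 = 5774.88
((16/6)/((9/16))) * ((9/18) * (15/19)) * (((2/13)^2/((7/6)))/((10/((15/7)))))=1280/157339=0.01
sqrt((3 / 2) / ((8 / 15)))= 3 * sqrt(5) / 4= 1.68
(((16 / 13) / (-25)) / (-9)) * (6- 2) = 64 / 2925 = 0.02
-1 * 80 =-80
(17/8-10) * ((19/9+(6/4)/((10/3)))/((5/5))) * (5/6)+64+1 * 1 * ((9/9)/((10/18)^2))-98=-228323/4800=-47.57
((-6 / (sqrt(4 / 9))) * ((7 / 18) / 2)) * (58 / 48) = -203 / 96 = -2.11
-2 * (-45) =90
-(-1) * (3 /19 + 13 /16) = 295 /304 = 0.97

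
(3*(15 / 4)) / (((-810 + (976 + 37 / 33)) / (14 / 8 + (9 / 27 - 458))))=-541629 / 17648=-30.69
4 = 4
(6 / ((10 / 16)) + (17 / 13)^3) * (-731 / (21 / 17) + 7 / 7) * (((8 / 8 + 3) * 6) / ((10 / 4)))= -25808648416 / 384475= -67126.99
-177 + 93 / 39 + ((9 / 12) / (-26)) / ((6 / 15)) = -2795 / 16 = -174.69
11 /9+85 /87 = 574 /261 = 2.20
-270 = -270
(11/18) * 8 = 44/9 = 4.89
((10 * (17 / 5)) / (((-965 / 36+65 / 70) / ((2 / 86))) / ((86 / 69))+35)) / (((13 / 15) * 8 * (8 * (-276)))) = 1785 / 689388752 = 0.00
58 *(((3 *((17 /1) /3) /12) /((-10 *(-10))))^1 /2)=493 /1200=0.41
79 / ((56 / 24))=237 / 7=33.86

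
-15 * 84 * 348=-438480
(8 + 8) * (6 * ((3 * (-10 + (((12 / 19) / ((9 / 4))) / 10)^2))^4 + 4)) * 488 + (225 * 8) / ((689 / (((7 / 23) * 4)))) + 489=107681477431049365370180112863557 / 2838570365152198828125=37935109431.50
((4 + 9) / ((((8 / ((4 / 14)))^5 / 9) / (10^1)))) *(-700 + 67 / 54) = -2452645 / 51631104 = -0.05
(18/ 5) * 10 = 36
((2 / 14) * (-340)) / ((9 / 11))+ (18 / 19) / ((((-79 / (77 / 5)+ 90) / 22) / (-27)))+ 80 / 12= -464094692 / 7822395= -59.33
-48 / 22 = -2.18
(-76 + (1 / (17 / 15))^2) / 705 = -0.11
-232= -232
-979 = -979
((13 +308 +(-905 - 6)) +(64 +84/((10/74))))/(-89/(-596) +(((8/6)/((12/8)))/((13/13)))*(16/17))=43587864/449525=96.96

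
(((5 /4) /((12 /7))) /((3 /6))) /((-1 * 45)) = -7 /216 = -0.03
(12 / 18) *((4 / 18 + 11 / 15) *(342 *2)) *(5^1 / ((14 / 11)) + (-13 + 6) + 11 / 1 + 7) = 683012 / 105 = 6504.88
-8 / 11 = -0.73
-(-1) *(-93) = -93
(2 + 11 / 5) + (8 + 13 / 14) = 919 / 70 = 13.13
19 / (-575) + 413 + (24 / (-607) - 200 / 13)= 1803780896 / 4537325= 397.54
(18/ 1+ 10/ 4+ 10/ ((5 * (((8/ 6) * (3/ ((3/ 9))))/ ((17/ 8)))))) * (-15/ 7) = -715/ 16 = -44.69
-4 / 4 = -1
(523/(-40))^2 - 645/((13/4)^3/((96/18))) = 248687213/3515200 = 70.75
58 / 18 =29 / 9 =3.22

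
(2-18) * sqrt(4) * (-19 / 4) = 152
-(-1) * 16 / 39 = 0.41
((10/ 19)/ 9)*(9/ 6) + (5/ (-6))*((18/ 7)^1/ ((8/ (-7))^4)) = -272785/ 233472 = -1.17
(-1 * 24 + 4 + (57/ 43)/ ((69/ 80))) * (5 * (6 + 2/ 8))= -570625/ 989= -576.97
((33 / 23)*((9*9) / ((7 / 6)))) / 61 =16038 / 9821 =1.63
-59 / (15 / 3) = -11.80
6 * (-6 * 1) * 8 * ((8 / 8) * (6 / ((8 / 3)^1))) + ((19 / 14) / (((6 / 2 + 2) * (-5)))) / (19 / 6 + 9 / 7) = -3029457 / 4675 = -648.01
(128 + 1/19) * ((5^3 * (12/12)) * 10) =3041250/19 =160065.79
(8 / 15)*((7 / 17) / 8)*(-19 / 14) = -19 / 510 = -0.04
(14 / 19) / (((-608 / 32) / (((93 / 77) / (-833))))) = 186 / 3307843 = 0.00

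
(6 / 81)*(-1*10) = -20 / 27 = -0.74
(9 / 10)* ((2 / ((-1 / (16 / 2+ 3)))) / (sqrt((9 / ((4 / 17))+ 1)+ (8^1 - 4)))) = -3.01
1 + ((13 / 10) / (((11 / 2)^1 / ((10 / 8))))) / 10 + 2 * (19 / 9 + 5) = 60397 / 3960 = 15.25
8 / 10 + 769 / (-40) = -737 / 40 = -18.42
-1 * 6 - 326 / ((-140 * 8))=-3197 / 560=-5.71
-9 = -9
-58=-58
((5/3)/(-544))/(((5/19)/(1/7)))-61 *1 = -696883/11424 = -61.00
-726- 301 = -1027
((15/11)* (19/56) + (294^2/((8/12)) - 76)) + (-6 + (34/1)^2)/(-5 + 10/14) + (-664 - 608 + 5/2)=128040.63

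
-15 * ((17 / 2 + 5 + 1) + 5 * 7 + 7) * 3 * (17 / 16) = -86445 / 32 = -2701.41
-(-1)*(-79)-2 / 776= -30653 / 388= -79.00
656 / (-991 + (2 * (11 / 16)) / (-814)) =-388352 / 586673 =-0.66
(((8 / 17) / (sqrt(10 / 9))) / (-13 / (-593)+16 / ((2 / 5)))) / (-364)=-593* sqrt(10) / 61191585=-0.00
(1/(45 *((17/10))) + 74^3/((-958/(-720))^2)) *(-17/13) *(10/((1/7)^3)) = -27560413957581260/26844597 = -1026665215.26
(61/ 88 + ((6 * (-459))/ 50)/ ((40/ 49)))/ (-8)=367289/ 44000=8.35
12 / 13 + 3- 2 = 25 / 13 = 1.92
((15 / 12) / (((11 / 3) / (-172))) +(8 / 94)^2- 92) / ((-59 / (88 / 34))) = 14640548 / 2215627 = 6.61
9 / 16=0.56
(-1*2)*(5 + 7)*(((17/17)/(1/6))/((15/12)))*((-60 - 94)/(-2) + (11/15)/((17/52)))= -3879744/425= -9128.81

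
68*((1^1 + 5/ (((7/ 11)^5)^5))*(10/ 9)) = 368380914001866026438355402160/ 12069617576975684107263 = 30521341.02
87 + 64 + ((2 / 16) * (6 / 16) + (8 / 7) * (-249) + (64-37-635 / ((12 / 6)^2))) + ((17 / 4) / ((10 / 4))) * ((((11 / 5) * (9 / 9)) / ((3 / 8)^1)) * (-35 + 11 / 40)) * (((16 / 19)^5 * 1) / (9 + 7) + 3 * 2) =-65237063437769 / 27732308800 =-2352.38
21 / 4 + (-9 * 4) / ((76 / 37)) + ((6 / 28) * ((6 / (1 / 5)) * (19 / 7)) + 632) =2372831 / 3724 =637.17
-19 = -19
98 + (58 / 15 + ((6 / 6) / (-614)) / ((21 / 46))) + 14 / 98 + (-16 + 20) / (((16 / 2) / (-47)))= 1687093 / 21490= 78.51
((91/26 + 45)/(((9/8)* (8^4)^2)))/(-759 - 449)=-97/45600473088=-0.00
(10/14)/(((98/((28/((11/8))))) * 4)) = 20/539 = 0.04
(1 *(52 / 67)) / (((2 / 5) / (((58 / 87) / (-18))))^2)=325 / 48843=0.01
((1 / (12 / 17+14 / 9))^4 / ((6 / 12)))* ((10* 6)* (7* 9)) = 517842310545 / 1791490082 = 289.06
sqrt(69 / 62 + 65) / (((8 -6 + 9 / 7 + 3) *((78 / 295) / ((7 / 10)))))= 2891 *sqrt(254138) / 425568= 3.42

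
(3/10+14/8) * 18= 369/10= 36.90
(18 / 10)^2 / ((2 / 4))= 162 / 25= 6.48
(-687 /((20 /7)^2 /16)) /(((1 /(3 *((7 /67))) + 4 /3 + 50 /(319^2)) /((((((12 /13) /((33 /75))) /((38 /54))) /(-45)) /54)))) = 4359829782 /11940406075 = 0.37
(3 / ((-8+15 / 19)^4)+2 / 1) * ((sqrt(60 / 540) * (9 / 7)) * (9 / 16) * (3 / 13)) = 0.11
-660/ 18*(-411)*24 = 361680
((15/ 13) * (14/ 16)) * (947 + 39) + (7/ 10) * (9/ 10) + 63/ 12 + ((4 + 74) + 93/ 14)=9882633/ 9100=1086.00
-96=-96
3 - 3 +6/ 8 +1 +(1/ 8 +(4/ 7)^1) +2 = 249/ 56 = 4.45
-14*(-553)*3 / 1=23226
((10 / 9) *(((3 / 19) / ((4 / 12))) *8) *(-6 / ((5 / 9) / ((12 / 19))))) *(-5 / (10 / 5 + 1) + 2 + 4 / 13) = -18.41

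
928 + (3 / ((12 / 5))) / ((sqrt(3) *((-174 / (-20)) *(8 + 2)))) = 5 *sqrt(3) / 1044 + 928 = 928.01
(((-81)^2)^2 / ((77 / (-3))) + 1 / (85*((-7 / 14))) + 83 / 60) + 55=-131718539761 / 78540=-1677088.61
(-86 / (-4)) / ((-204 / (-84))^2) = 2107 / 578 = 3.65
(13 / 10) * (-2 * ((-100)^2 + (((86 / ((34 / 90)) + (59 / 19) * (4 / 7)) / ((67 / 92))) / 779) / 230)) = -76705455936772 / 2950209325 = -26000.00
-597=-597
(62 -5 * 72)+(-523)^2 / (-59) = -4934.08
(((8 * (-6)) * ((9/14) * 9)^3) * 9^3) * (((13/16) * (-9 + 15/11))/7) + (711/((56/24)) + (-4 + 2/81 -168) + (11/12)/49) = 7343330238403/1222452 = 6007049.96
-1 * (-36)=36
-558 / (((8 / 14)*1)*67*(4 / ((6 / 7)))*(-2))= 837 / 536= 1.56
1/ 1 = 1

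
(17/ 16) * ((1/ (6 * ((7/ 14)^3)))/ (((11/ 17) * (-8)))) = -289/ 1056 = -0.27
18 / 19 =0.95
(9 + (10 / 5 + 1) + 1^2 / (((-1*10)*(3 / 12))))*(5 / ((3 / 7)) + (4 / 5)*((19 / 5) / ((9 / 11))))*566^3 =36398114464048 / 1125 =32353879523.60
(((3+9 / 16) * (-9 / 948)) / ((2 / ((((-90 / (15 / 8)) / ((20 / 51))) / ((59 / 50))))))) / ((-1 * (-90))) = 2907 / 149152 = 0.02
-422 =-422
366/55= 6.65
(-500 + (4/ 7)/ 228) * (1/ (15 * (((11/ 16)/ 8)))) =-25535872/ 65835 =-387.88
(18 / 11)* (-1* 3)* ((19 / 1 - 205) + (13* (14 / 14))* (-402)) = 26568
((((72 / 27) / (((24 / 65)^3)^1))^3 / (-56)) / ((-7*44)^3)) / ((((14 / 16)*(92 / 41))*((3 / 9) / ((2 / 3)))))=849188426353515625 / 9174893669717001633792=0.00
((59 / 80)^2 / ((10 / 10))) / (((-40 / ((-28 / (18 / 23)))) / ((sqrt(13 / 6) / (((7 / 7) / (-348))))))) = -249.20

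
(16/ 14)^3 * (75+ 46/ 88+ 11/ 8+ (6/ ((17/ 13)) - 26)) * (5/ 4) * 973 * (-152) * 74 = -10382329624320/ 9163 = -1133071005.60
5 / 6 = 0.83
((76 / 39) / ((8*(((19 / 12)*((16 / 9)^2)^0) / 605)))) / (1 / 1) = 1210 / 13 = 93.08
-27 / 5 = -5.40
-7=-7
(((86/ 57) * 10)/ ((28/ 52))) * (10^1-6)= 112.08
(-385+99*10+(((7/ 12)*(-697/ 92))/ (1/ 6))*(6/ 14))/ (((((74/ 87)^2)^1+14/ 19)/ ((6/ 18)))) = 5236110573/ 38641840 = 135.50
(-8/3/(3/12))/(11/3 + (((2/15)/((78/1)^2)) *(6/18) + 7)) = -1460160/1460161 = -1.00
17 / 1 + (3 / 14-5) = 171 / 14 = 12.21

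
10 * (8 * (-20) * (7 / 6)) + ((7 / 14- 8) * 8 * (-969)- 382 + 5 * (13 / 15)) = 167687 / 3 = 55895.67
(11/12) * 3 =11/4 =2.75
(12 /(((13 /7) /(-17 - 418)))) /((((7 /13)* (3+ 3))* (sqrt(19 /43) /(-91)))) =79170* sqrt(817) /19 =119101.73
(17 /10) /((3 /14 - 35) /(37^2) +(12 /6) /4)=3.58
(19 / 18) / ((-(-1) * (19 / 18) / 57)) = 57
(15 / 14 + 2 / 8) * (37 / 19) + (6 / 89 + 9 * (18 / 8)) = 541915 / 23674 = 22.89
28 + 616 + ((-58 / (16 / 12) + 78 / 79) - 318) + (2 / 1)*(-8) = 42263 / 158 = 267.49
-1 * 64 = -64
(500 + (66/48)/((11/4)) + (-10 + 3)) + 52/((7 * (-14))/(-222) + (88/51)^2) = 334742505/658022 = 508.71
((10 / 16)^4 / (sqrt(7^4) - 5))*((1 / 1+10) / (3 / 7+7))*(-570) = -1246875 / 425984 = -2.93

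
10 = 10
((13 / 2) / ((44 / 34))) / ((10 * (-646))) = -13 / 16720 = -0.00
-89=-89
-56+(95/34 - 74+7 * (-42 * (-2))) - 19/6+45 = 25634/51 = 502.63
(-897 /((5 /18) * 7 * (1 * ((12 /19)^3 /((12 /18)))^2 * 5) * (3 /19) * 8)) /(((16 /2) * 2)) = -267267649961 /8360755200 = -31.97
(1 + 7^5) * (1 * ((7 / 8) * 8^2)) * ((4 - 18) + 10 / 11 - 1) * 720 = -9549388800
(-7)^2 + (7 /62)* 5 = 3073 /62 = 49.56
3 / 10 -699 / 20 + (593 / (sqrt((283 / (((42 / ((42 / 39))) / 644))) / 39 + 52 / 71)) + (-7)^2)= 287 / 20 + 23127 * sqrt(231086966) / 6509492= 68.36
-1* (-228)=228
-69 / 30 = -23 / 10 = -2.30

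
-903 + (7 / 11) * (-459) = -13146 / 11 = -1195.09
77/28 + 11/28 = 22/7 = 3.14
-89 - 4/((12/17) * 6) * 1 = -1619/18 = -89.94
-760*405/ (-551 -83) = 153900/ 317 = 485.49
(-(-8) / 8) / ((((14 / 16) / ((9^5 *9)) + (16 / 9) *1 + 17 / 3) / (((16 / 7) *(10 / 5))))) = 136048896 / 221551897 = 0.61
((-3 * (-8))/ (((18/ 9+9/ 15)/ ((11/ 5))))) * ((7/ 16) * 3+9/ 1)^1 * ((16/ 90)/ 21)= 484/ 273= 1.77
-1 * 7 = -7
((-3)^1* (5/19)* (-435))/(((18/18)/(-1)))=-6525/19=-343.42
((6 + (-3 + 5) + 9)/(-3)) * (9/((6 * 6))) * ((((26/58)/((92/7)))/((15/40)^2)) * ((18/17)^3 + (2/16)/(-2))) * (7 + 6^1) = -104576017/20818404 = -5.02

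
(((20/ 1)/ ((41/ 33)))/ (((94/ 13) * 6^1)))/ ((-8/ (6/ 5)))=-429/ 7708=-0.06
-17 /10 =-1.70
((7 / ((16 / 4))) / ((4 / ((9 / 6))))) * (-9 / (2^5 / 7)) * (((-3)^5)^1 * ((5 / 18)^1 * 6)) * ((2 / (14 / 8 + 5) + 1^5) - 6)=-2461.25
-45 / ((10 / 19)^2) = -3249 / 20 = -162.45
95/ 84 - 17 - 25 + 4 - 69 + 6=-8389/ 84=-99.87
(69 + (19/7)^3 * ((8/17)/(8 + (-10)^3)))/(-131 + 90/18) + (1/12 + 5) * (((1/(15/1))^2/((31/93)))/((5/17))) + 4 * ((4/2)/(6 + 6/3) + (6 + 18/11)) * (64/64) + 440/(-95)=63302457609257/2380080087000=26.60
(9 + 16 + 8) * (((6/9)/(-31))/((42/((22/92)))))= -121/29946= -0.00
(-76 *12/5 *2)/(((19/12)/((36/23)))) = -41472/115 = -360.63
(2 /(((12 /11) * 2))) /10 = 11 /120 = 0.09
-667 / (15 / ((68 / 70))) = -43.20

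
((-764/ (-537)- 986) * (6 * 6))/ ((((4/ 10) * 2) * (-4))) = 3965385/ 358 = 11076.49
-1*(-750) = 750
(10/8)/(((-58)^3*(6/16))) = -5/292668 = -0.00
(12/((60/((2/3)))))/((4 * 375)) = 1/11250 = 0.00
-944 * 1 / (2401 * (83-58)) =-0.02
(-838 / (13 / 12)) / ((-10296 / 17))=7123 / 5577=1.28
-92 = -92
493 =493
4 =4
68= 68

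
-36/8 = -9/2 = -4.50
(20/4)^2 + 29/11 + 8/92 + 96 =31302/253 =123.72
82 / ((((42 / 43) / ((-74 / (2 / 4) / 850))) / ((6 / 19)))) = -260924 / 56525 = -4.62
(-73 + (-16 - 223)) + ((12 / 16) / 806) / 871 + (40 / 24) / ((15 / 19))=-7831802029 / 25272936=-309.89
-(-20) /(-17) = -20 /17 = -1.18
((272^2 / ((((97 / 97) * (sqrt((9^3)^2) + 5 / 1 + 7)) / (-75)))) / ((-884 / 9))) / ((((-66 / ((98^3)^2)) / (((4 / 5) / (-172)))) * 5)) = 1445694765570048 / 1518803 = 951864570.70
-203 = -203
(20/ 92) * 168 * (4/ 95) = 1.54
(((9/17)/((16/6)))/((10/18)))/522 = 27/39440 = 0.00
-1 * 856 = -856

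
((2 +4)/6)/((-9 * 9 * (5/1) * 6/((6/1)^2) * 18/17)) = -0.01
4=4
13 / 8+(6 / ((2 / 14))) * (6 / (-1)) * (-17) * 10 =342733 / 8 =42841.62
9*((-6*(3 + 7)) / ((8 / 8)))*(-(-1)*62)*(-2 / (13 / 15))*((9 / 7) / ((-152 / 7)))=-1129950 / 247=-4574.70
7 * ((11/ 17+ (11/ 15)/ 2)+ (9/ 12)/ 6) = 16261/ 2040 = 7.97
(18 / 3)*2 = 12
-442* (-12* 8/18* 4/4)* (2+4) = 14144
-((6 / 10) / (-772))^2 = -9 / 14899600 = -0.00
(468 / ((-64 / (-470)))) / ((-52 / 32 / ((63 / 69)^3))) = -19587015 / 12167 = -1609.85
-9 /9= -1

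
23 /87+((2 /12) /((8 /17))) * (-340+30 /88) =-120.03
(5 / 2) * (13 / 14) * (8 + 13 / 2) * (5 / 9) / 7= 9425 / 3528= 2.67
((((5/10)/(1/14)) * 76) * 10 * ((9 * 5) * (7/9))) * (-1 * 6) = -1117200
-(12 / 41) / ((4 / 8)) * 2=-48 / 41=-1.17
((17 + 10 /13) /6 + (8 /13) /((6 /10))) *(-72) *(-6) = 22392 /13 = 1722.46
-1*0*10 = 0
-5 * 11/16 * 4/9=-55/36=-1.53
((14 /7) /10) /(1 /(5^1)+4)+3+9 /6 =191 /42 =4.55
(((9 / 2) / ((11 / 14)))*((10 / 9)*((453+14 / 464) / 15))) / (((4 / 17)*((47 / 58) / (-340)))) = -1063116845 / 3102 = -342719.81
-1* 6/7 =-6/7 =-0.86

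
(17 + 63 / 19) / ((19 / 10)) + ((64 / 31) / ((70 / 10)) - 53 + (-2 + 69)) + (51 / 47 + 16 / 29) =26.62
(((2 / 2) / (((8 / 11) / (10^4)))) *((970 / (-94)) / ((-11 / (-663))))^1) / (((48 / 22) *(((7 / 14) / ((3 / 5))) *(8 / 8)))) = -442138125 / 94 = -4703597.07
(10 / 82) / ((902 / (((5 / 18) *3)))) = 25 / 221892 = 0.00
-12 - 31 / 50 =-631 / 50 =-12.62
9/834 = 3/278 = 0.01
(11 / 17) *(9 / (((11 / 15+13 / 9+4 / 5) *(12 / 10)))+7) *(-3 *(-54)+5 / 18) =81966181 / 82008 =999.49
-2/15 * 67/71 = -134/1065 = -0.13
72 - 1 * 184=-112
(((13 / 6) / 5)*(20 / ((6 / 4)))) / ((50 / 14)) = 364 / 225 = 1.62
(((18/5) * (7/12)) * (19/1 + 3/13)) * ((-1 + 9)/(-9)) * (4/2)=-2800/39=-71.79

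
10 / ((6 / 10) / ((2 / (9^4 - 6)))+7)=20 / 3947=0.01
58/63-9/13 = 187/819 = 0.23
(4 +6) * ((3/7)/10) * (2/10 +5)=78/35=2.23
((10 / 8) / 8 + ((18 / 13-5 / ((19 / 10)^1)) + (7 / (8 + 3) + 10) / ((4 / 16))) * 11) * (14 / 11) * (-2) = -25143237 / 21736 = -1156.76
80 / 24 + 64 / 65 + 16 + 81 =19757 / 195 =101.32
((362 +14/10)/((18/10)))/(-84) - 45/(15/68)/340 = -11353/3780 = -3.00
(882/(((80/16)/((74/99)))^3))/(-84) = -0.04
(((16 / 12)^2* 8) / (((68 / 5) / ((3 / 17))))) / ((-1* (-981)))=160 / 850527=0.00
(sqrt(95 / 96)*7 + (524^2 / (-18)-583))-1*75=-143210 / 9 + 7*sqrt(570) / 24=-15905.26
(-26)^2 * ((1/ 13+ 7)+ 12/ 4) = 6812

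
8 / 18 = 4 / 9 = 0.44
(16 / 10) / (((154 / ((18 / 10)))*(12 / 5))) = 0.01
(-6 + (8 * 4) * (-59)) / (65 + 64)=-1894 / 129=-14.68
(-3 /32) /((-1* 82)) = 3 /2624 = 0.00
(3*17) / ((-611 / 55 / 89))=-249645 / 611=-408.58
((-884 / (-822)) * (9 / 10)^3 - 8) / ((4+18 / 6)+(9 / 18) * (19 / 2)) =-494297 / 804875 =-0.61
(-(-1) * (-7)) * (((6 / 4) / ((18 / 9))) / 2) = -21 / 8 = -2.62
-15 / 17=-0.88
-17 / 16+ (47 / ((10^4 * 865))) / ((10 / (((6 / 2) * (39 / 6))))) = -183810667 / 173000000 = -1.06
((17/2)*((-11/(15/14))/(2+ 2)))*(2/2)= -1309/60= -21.82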